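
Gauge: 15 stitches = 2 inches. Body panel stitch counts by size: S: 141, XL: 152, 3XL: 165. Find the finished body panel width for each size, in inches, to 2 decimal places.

15/2 = 7.5 sts per in.
S: 141 / 7.5 = 18.800 → 18.80 in.
XL: 152 / 7.5 = 20.267 → 20.27 in.
3XL: 165 / 7.5 = 22.000 → 22.00 in.

S 18.80 inches; XL 20.27 inches; 3XL 22.00 inches.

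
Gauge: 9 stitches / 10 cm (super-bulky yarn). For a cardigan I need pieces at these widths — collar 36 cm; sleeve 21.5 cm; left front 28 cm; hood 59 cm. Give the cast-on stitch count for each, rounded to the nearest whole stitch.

collar 32; sleeve 19; left front 25; hood 53.

Rate = 9/10 = 0.9 sts per cm.
collar: 36 × 0.9 = 32.40 → 32.
sleeve: 21.5 × 0.9 = 19.35 → 19.
left front: 28 × 0.9 = 25.20 → 25.
hood: 59 × 0.9 = 53.10 → 53.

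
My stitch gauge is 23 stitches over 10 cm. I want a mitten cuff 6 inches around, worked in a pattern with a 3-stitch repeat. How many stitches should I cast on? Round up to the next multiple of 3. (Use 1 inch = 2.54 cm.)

6 in = 6 × 2.54 = 15.24 cm.
23 / 10 = 2.3 sts/cm.
15.24 × 2.3 = 35.05 sts.
→ 36.

Cast on 36 stitches.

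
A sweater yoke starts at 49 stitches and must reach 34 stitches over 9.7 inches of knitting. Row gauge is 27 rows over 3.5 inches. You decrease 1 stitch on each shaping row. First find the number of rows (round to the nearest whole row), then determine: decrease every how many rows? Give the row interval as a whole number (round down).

Rows = 9.7 × 7.714 = 74.8 → 75 rows.
Stitches to remove: 15 → 15 shaping rows (at 1 st each).
75 / 15 = 5.00 → every 5 rows.

Decrease every 5th row.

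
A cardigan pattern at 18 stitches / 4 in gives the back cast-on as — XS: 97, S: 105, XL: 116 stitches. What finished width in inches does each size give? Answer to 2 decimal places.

XS 21.56 inches; S 23.33 inches; XL 25.78 inches.

18/4 = 4.5 sts per in.
XS: 97 / 4.5 = 21.556 → 21.56 in.
S: 105 / 4.5 = 23.333 → 23.33 in.
XL: 116 / 4.5 = 25.778 → 25.78 in.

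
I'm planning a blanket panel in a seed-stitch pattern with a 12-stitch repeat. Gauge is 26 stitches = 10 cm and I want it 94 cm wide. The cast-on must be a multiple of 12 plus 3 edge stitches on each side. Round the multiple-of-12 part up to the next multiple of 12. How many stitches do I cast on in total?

Cast on 246 stitches.

26 / 10 = 2.6 sts per cm.
94 × 2.6 = 244.40 sts.
Less 6 edge sts → 238.40 for the repeat.
Next multiple of 12: 240.
Add back 6 edge sts → 246.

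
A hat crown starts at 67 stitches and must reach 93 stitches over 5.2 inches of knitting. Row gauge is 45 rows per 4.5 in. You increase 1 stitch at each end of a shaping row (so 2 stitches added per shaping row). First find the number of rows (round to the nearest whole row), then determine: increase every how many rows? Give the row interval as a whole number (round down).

Rows = 5.2 × 10 = 52.0 → 52 rows.
Stitches to add: 26 → 13 shaping rows (at 2 st each).
52 / 13 = 4.00 → every 4 rows.

Increase every 4th row.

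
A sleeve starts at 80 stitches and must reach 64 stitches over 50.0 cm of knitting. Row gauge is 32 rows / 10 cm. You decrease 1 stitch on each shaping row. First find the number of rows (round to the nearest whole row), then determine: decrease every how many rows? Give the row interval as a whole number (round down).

Decrease every 10th row.

Rows = 50.0 × 3.2 = 160.0 → 160 rows.
Stitches to remove: 16 → 16 shaping rows (at 1 st each).
160 / 16 = 10.00 → every 10 rows.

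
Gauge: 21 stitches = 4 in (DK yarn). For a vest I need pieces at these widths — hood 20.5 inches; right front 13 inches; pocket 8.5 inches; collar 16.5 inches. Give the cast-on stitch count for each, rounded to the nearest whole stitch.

hood 108; right front 68; pocket 45; collar 87.

Rate = 21/4 = 5.25 sts per in.
hood: 20.5 × 5.25 = 107.62 → 108.
right front: 13 × 5.25 = 68.25 → 68.
pocket: 8.5 × 5.25 = 44.62 → 45.
collar: 16.5 × 5.25 = 86.62 → 87.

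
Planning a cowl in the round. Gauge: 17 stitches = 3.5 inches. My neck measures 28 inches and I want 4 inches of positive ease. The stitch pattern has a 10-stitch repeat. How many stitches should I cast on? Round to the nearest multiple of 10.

160 stitches.

Finished = 28 + 4 = 32 inches.
17 / 3.5 = 4.857 sts/in.
32 × 4.857 = 155.43 sts.
Nearest multiple of 10: 160.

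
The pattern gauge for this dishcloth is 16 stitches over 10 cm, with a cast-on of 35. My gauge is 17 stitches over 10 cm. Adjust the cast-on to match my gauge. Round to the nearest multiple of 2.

Scale factor = 17 / 16 = 1.062.
35 × 17 / 16 = 37.19 sts.
→ 38 sts.

CO 38 sts.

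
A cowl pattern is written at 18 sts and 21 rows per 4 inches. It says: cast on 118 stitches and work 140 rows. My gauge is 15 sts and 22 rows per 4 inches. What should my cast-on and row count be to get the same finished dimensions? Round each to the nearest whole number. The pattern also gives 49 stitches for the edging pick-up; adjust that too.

Cast on 98 stitches; work 147 rows; edging pick-up 41 stitches.

Stitches: 118 × 15/18 = 98.33 → 98.
Rows: 140 × 22/21 = 146.67 → 147.
edging pick-up: 49 × 15/18 = 40.83 → 41.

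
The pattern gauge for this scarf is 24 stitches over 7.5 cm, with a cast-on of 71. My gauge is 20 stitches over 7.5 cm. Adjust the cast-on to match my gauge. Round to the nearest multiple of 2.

Cast on 60 stitches.

Scale factor = 20 / 24 = 0.833.
71 × 20 / 24 = 59.17 sts.
→ 60 sts.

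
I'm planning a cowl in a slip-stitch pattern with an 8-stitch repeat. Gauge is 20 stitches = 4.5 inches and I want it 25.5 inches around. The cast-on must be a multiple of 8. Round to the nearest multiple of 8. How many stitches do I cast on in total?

112 stitches.

20 / 4.5 = 4.444 sts per inch.
25.5 × 4.444 = 113.33 sts.
Nearest multiple of 8: 112.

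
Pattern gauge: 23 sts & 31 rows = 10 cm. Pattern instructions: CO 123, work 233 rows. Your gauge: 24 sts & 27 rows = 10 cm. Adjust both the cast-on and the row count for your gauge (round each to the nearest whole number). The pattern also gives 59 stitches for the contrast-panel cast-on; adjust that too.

Stitches: 123 × 24/23 = 128.35 → 128.
Rows: 233 × 27/31 = 202.94 → 203.
contrast-panel cast-on: 59 × 24/23 = 61.57 → 62.

Cast on 128 stitches; work 203 rows; contrast-panel cast-on 62 stitches.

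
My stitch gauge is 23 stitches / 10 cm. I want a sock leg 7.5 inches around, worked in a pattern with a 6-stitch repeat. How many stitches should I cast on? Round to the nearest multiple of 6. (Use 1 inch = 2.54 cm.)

Cast on 42 stitches.

7.5 in = 7.5 × 2.54 = 19.05 cm.
23 / 10 = 2.3 sts/cm.
19.05 × 2.3 = 43.81 sts.
→ 42.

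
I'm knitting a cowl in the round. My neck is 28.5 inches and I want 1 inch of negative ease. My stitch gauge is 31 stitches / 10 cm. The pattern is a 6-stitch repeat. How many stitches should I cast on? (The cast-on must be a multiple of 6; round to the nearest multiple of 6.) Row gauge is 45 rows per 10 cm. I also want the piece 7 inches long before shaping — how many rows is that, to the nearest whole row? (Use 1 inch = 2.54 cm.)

Finished = 28.5 − 1 = 27.5 inches.
27.5 inches × 2.54 = 69.85 cm.
31/10 = 3.1 sts per cm; 69.85 × 3.1 = 216.53 sts.
Nearest multiple of 6 → 216.
7 inches = 17.78 cm; × 4.5 = 80.01 → 80 rows.

Cast on 216 stitches; work 80 rows.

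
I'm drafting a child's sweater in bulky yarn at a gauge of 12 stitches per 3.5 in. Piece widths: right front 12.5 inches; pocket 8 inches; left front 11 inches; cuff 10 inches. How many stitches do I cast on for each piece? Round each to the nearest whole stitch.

right front 43; pocket 27; left front 38; cuff 34.

Rate = 12/3.5 = 3.429 sts per in.
right front: 12.5 × 3.429 = 42.86 → 43.
pocket: 8 × 3.429 = 27.43 → 27.
left front: 11 × 3.429 = 37.71 → 38.
cuff: 10 × 3.429 = 34.29 → 34.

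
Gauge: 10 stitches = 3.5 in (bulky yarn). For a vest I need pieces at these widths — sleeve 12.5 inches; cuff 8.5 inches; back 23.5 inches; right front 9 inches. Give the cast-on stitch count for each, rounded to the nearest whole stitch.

sleeve 36; cuff 24; back 67; right front 26.

Rate = 10/3.5 = 2.857 sts per in.
sleeve: 12.5 × 2.857 = 35.71 → 36.
cuff: 8.5 × 2.857 = 24.29 → 24.
back: 23.5 × 2.857 = 67.14 → 67.
right front: 9 × 2.857 = 25.71 → 26.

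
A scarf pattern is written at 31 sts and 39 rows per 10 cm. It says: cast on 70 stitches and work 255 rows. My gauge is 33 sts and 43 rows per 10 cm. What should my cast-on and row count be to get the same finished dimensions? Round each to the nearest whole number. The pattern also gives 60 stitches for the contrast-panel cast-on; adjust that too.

Cast on 75 stitches; work 281 rows; contrast-panel cast-on 64 stitches.

Stitches: 70 × 33/31 = 74.52 → 75.
Rows: 255 × 43/39 = 281.15 → 281.
contrast-panel cast-on: 60 × 33/31 = 63.87 → 64.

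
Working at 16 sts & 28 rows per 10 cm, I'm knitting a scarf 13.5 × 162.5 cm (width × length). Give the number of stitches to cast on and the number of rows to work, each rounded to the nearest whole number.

Stitch gauge = 16/10 = 1.6 sts/cm; 13.5 × 1.6 = 21.60 → 22 sts.
Row gauge = 28/10 = 2.8 rows/cm; 162.5 × 2.8 = 455.00 → 455 rows.

Cast on 22 stitches and work 455 rows.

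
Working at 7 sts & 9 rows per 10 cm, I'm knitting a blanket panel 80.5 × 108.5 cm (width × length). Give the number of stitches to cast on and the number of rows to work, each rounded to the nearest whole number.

Cast on 56 stitches and work 98 rows.

Stitch gauge = 7/10 = 0.7 sts/cm; 80.5 × 0.7 = 56.35 → 56 sts.
Row gauge = 9/10 = 0.9 rows/cm; 108.5 × 0.9 = 97.65 → 98 rows.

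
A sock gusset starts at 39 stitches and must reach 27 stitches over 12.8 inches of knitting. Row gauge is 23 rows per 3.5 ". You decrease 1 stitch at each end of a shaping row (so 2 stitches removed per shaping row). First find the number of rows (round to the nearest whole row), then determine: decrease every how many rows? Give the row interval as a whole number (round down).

Rows = 12.8 × 6.571 = 84.1 → 84 rows.
Stitches to remove: 12 → 6 shaping rows (at 2 st each).
84 / 6 = 14.00 → every 14 rows.

Decrease every 14th row.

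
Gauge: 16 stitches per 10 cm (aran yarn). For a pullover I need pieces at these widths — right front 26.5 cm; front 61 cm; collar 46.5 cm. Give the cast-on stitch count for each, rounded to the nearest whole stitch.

right front 42; front 98; collar 74.

Rate = 16/10 = 1.6 sts per cm.
right front: 26.5 × 1.6 = 42.40 → 42.
front: 61 × 1.6 = 97.60 → 98.
collar: 46.5 × 1.6 = 74.40 → 74.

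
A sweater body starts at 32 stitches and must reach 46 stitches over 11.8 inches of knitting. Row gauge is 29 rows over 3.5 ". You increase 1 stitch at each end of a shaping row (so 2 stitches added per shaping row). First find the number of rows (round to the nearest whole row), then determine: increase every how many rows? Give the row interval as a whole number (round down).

Rows = 11.8 × 8.286 = 97.8 → 98 rows.
Stitches to add: 14 → 7 shaping rows (at 2 st each).
98 / 7 = 14.00 → every 14 rows.

Increase every 14th row.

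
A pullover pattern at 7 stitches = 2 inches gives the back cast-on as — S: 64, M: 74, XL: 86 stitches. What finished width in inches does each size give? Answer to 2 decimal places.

7/2 = 3.5 sts per in.
S: 64 / 3.5 = 18.286 → 18.29 in.
M: 74 / 3.5 = 21.143 → 21.14 in.
XL: 86 / 3.5 = 24.571 → 24.57 in.

S 18.29 inches; M 21.14 inches; XL 24.57 inches.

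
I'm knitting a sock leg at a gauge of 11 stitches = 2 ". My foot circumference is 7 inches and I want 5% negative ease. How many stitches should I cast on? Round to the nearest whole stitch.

Cast on 37 stitches.

Finished = 7 × 0.95 = 6.65 in.
11 / 2 = 5.5 sts per inch.
6.65 × 5.5 = 36.58 sts.
→ 37 sts.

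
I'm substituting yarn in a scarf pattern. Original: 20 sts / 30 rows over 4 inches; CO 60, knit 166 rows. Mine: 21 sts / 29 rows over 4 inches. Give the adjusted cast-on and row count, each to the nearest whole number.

Cast on 63 stitches; work 160 rows.

Stitches: 60 × 21/20 = 63.00 → 63.
Rows: 166 × 29/30 = 160.47 → 160.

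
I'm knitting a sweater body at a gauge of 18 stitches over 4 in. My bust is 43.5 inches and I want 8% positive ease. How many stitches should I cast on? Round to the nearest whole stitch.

Cast on 211 stitches.

Finished = 43.5 × 1.08 = 46.98 in.
18 / 4 = 4.5 sts per inch.
46.98 × 4.5 = 211.41 sts.
→ 211 sts.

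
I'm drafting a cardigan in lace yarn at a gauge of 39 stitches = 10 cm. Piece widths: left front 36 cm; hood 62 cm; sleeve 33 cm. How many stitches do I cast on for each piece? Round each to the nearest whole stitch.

Rate = 39/10 = 3.9 sts per cm.
left front: 36 × 3.9 = 140.40 → 140.
hood: 62 × 3.9 = 241.80 → 242.
sleeve: 33 × 3.9 = 128.70 → 129.

left front 140; hood 242; sleeve 129.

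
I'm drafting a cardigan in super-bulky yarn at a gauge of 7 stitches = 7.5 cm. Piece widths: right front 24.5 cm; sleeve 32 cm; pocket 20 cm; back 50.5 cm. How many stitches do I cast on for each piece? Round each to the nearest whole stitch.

Rate = 7/7.5 = 0.933 sts per cm.
right front: 24.5 × 0.933 = 22.87 → 23.
sleeve: 32 × 0.933 = 29.87 → 30.
pocket: 20 × 0.933 = 18.67 → 19.
back: 50.5 × 0.933 = 47.13 → 47.

right front 23; sleeve 30; pocket 19; back 47.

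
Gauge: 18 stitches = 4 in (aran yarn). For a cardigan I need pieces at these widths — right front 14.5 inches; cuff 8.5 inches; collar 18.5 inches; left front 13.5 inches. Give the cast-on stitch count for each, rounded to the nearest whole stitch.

right front 65; cuff 38; collar 83; left front 61.

Rate = 18/4 = 4.5 sts per in.
right front: 14.5 × 4.5 = 65.25 → 65.
cuff: 8.5 × 4.5 = 38.25 → 38.
collar: 18.5 × 4.5 = 83.25 → 83.
left front: 13.5 × 4.5 = 60.75 → 61.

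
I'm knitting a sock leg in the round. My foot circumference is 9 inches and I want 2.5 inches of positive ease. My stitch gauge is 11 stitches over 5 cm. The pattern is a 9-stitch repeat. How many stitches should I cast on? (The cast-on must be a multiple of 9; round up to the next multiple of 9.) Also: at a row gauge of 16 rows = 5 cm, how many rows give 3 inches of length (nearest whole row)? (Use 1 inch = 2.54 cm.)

Cast on 72 stitches; work 24 rows.

Finished = 9 + 2.5 = 11.5 inches.
11.5 inches × 2.54 = 29.21 cm.
11/5 = 2.2 sts per cm; 29.21 × 2.2 = 64.26 sts.
Next multiple of 9 → 72.
3 inches = 7.62 cm; × 3.2 = 24.38 → 24 rows.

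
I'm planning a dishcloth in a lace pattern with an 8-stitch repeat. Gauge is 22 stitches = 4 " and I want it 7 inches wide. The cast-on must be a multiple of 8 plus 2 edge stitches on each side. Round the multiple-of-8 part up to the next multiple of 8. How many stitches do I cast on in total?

22 / 4 = 5.5 sts per inch.
7 × 5.5 = 38.50 sts.
Less 4 edge sts → 34.50 for the repeat.
Next multiple of 8: 40.
Add back 4 edge sts → 44.

CO 44 sts.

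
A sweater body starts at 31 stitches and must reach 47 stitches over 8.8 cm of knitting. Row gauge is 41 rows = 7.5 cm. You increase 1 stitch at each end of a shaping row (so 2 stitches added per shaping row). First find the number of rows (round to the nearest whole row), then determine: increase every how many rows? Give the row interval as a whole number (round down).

Increase every 6th row.

Rows = 8.8 × 5.467 = 48.1 → 48 rows.
Stitches to add: 16 → 8 shaping rows (at 2 st each).
48 / 8 = 6.00 → every 6 rows.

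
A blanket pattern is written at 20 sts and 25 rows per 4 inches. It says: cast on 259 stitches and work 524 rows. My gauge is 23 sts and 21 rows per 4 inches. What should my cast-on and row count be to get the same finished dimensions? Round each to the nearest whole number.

Cast on 298 stitches; work 440 rows.

Stitches: 259 × 23/20 = 297.85 → 298.
Rows: 524 × 21/25 = 440.16 → 440.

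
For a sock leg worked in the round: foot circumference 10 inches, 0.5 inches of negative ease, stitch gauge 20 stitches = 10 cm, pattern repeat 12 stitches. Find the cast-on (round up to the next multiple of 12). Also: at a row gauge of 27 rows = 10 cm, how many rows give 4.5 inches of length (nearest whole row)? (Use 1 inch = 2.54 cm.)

Cast on 60 stitches; work 31 rows.

Finished = 10 − 0.5 = 9.5 inches.
9.5 inches × 2.54 = 24.13 cm.
20/10 = 2 sts per cm; 24.13 × 2 = 48.26 sts.
Next multiple of 12 → 60.
4.5 inches = 11.43 cm; × 2.7 = 30.86 → 31 rows.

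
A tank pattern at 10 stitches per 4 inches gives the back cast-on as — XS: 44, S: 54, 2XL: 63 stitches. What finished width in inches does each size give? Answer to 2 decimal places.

10/4 = 2.5 sts per in.
XS: 44 / 2.5 = 17.600 → 17.60 in.
S: 54 / 2.5 = 21.600 → 21.60 in.
2XL: 63 / 2.5 = 25.200 → 25.20 in.

XS 17.60 inches; S 21.60 inches; 2XL 25.20 inches.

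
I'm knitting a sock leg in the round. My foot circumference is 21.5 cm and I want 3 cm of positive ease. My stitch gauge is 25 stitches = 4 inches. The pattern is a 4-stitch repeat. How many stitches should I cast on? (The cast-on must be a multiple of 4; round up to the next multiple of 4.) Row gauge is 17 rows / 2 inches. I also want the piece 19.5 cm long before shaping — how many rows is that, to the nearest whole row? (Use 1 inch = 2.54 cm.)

Cast on 64 stitches; work 65 rows.

Finished = 21.5 + 3 = 24.5 cm.
24.5 cm × 1/2.54 = 9.65 inches.
25/4 = 6.25 sts per in; 9.65 × 6.25 = 60.29 sts.
Next multiple of 4 → 64.
19.5 cm = 7.68 inches; × 8.5 = 65.26 → 65 rows.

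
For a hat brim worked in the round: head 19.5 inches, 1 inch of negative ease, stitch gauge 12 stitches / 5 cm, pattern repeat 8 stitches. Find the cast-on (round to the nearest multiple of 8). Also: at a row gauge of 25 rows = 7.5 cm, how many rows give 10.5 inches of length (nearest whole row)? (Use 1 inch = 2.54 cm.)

Cast on 112 stitches; work 89 rows.

Finished = 19.5 − 1 = 18.5 inches.
18.5 inches × 2.54 = 46.99 cm.
12/5 = 2.4 sts per cm; 46.99 × 2.4 = 112.78 sts.
Nearest multiple of 8 → 112.
10.5 inches = 26.67 cm; × 3.333 = 88.90 → 89 rows.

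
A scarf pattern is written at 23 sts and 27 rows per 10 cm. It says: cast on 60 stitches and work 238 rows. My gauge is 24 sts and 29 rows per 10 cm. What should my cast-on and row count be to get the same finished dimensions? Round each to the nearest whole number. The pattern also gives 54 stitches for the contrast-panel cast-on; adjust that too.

Stitches: 60 × 24/23 = 62.61 → 63.
Rows: 238 × 29/27 = 255.63 → 256.
contrast-panel cast-on: 54 × 24/23 = 56.35 → 56.

Cast on 63 stitches; work 256 rows; contrast-panel cast-on 56 stitches.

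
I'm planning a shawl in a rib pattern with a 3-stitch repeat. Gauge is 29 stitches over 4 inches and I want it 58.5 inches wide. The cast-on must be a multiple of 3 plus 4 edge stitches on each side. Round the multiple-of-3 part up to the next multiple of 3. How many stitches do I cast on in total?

CO 425 sts.

29 / 4 = 7.25 sts per inch.
58.5 × 7.25 = 424.12 sts.
Less 8 edge sts → 416.12 for the repeat.
Next multiple of 3: 417.
Add back 8 edge sts → 425.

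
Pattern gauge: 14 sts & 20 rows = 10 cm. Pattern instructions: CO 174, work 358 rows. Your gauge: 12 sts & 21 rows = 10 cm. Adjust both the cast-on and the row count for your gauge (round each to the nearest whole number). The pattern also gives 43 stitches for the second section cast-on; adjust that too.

Stitches: 174 × 12/14 = 149.14 → 149.
Rows: 358 × 21/20 = 375.90 → 376.
second section cast-on: 43 × 12/14 = 36.86 → 37.

Cast on 149 stitches; work 376 rows; second section cast-on 37 stitches.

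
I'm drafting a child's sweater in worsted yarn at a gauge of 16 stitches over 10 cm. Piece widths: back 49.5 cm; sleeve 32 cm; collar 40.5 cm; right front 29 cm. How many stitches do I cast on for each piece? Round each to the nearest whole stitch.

back 79; sleeve 51; collar 65; right front 46.

Rate = 16/10 = 1.6 sts per cm.
back: 49.5 × 1.6 = 79.20 → 79.
sleeve: 32 × 1.6 = 51.20 → 51.
collar: 40.5 × 1.6 = 64.80 → 65.
right front: 29 × 1.6 = 46.40 → 46.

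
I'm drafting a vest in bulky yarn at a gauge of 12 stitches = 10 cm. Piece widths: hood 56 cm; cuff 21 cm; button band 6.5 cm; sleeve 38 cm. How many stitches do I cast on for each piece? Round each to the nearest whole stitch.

Rate = 12/10 = 1.2 sts per cm.
hood: 56 × 1.2 = 67.20 → 67.
cuff: 21 × 1.2 = 25.20 → 25.
button band: 6.5 × 1.2 = 7.80 → 8.
sleeve: 38 × 1.2 = 45.60 → 46.

hood 67; cuff 25; button band 8; sleeve 46.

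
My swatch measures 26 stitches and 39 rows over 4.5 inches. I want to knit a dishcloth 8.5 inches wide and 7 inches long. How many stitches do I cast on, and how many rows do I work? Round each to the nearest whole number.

Cast on 49 stitches and work 61 rows.

Stitch gauge = 26/4.5 = 5.778 sts/in; 8.5 × 5.778 = 49.11 → 49 sts.
Row gauge = 39/4.5 = 8.667 rows/in; 7 × 8.667 = 60.67 → 61 rows.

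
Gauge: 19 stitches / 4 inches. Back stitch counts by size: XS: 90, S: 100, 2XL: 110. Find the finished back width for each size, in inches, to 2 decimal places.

XS 18.95 inches; S 21.05 inches; 2XL 23.16 inches.

19/4 = 4.75 sts per in.
XS: 90 / 4.75 = 18.947 → 18.95 in.
S: 100 / 4.75 = 21.053 → 21.05 in.
2XL: 110 / 4.75 = 23.158 → 23.16 in.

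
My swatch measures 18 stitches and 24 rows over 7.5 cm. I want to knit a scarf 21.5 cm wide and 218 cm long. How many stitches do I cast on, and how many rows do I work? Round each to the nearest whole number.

Stitch gauge = 18/7.5 = 2.4 sts/cm; 21.5 × 2.4 = 51.60 → 52 sts.
Row gauge = 24/7.5 = 3.2 rows/cm; 218 × 3.2 = 697.60 → 698 rows.

Cast on 52 stitches and work 698 rows.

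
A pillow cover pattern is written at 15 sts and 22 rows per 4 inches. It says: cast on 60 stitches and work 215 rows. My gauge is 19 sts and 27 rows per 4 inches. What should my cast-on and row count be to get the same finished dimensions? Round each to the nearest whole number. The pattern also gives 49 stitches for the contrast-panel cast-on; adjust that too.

Stitches: 60 × 19/15 = 76.00 → 76.
Rows: 215 × 27/22 = 263.86 → 264.
contrast-panel cast-on: 49 × 19/15 = 62.07 → 62.

Cast on 76 stitches; work 264 rows; contrast-panel cast-on 62 stitches.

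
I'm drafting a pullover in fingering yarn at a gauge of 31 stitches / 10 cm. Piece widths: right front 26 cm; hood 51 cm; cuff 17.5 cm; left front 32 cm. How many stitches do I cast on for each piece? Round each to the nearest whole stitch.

right front 81; hood 158; cuff 54; left front 99.

Rate = 31/10 = 3.1 sts per cm.
right front: 26 × 3.1 = 80.60 → 81.
hood: 51 × 3.1 = 158.10 → 158.
cuff: 17.5 × 3.1 = 54.25 → 54.
left front: 32 × 3.1 = 99.20 → 99.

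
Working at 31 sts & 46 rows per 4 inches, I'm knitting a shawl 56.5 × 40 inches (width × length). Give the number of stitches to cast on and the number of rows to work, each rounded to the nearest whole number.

Cast on 438 stitches and work 460 rows.

Stitch gauge = 31/4 = 7.75 sts/in; 56.5 × 7.75 = 437.88 → 438 sts.
Row gauge = 46/4 = 11.5 rows/in; 40 × 11.5 = 460.00 → 460 rows.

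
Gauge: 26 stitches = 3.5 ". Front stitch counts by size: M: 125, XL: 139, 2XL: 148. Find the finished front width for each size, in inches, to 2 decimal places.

26/3.5 = 7.429 sts per in.
M: 125 / 7.429 = 16.827 → 16.83 in.
XL: 139 / 7.429 = 18.712 → 18.71 in.
2XL: 148 / 7.429 = 19.923 → 19.92 in.

M 16.83 inches; XL 18.71 inches; 2XL 19.92 inches.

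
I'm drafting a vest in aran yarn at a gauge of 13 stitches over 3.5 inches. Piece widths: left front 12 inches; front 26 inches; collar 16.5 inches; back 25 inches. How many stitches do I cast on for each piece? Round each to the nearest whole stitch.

Rate = 13/3.5 = 3.714 sts per in.
left front: 12 × 3.714 = 44.57 → 45.
front: 26 × 3.714 = 96.57 → 97.
collar: 16.5 × 3.714 = 61.29 → 61.
back: 25 × 3.714 = 92.86 → 93.

left front 45; front 97; collar 61; back 93.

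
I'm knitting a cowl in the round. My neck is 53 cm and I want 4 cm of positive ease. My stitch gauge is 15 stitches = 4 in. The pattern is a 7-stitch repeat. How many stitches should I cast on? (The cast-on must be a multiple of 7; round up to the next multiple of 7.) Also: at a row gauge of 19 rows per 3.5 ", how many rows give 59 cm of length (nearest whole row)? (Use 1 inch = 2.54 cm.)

Finished = 53 + 4 = 57 cm.
57 cm × 1/2.54 = 22.44 inches.
15/4 = 3.75 sts per in; 22.44 × 3.75 = 84.15 sts.
Next multiple of 7 → 91.
59 cm = 23.23 inches; × 5.429 = 126.10 → 126 rows.

Cast on 91 stitches; work 126 rows.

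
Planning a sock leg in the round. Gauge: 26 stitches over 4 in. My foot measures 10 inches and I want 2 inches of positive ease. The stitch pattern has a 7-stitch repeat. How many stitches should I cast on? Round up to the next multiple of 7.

CO 84 sts.

Finished = 10 + 2 = 12 inches.
26 / 4 = 6.5 sts/in.
12 × 6.5 = 78.00 sts.
Next multiple of 7: 84.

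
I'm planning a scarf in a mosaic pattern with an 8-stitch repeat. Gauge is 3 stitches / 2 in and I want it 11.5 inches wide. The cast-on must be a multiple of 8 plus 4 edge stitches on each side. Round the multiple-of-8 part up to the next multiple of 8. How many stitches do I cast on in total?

Cast on 24 stitches.

3 / 2 = 1.5 sts per inch.
11.5 × 1.5 = 17.25 sts.
Less 8 edge sts → 9.25 for the repeat.
Next multiple of 8: 16.
Add back 8 edge sts → 24.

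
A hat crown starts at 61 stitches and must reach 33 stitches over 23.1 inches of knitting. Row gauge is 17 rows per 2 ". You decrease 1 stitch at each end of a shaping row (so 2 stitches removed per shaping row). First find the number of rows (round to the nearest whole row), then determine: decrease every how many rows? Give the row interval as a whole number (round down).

Decrease every 14th row.

Rows = 23.1 × 8.5 = 196.4 → 196 rows.
Stitches to remove: 28 → 14 shaping rows (at 2 st each).
196 / 14 = 14.00 → every 14 rows.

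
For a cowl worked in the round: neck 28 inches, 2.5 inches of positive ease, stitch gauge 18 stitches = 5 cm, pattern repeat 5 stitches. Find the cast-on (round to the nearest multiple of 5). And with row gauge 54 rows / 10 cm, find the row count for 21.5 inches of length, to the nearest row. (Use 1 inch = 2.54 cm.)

Finished = 28 + 2.5 = 30.5 inches.
30.5 inches × 2.54 = 77.47 cm.
18/5 = 3.6 sts per cm; 77.47 × 3.6 = 278.89 sts.
Nearest multiple of 5 → 280.
21.5 inches = 54.61 cm; × 5.4 = 294.89 → 295 rows.

Cast on 280 stitches; work 295 rows.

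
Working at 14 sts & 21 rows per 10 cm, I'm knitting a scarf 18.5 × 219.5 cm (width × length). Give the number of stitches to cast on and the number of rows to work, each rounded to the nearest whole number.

Stitch gauge = 14/10 = 1.4 sts/cm; 18.5 × 1.4 = 25.90 → 26 sts.
Row gauge = 21/10 = 2.1 rows/cm; 219.5 × 2.1 = 460.95 → 461 rows.

Cast on 26 stitches and work 461 rows.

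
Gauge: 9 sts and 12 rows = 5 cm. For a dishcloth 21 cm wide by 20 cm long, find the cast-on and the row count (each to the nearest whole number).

Cast on 38 stitches and work 48 rows.

Stitch gauge = 9/5 = 1.8 sts/cm; 21 × 1.8 = 37.80 → 38 sts.
Row gauge = 12/5 = 2.4 rows/cm; 20 × 2.4 = 48.00 → 48 rows.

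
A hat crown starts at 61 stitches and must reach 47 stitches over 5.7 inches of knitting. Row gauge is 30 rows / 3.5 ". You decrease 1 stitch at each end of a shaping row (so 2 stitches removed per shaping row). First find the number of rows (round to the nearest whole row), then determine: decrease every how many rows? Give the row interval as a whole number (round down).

Decrease every 7th row.

Rows = 5.7 × 8.571 = 48.9 → 49 rows.
Stitches to remove: 14 → 7 shaping rows (at 2 st each).
49 / 7 = 7.00 → every 7 rows.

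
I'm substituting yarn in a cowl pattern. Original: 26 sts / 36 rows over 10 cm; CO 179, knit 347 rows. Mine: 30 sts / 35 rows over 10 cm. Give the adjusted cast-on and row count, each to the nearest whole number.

Cast on 207 stitches; work 337 rows.

Stitches: 179 × 30/26 = 206.54 → 207.
Rows: 347 × 35/36 = 337.36 → 337.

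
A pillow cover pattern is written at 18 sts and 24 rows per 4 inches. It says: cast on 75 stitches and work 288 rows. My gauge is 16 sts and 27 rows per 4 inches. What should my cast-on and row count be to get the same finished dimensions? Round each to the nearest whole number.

Cast on 67 stitches; work 324 rows.

Stitches: 75 × 16/18 = 66.67 → 67.
Rows: 288 × 27/24 = 324.00 → 324.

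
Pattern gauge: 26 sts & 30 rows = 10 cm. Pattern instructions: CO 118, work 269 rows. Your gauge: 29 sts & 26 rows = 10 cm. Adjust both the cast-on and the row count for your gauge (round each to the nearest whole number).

Stitches: 118 × 29/26 = 131.62 → 132.
Rows: 269 × 26/30 = 233.13 → 233.

Cast on 132 stitches; work 233 rows.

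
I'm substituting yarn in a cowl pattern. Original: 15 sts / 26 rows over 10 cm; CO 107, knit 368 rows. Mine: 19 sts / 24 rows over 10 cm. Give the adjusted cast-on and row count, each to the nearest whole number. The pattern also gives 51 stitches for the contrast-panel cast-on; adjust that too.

Stitches: 107 × 19/15 = 135.53 → 136.
Rows: 368 × 24/26 = 339.69 → 340.
contrast-panel cast-on: 51 × 19/15 = 64.60 → 65.

Cast on 136 stitches; work 340 rows; contrast-panel cast-on 65 stitches.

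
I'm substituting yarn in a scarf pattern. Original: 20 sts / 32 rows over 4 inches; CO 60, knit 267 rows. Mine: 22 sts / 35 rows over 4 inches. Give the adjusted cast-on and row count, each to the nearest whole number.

Stitches: 60 × 22/20 = 66.00 → 66.
Rows: 267 × 35/32 = 292.03 → 292.

Cast on 66 stitches; work 292 rows.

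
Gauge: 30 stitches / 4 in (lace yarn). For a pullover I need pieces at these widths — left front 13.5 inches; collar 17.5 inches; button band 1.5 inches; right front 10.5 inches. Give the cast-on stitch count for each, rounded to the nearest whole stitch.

left front 101; collar 131; button band 11; right front 79.

Rate = 30/4 = 7.5 sts per in.
left front: 13.5 × 7.5 = 101.25 → 101.
collar: 17.5 × 7.5 = 131.25 → 131.
button band: 1.5 × 7.5 = 11.25 → 11.
right front: 10.5 × 7.5 = 78.75 → 79.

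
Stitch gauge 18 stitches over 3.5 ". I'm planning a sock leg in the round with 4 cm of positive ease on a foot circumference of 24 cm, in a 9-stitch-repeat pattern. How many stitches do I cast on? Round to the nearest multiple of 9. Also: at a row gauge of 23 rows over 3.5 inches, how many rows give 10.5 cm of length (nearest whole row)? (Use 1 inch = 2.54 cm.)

Finished = 24 + 4 = 28 cm.
28 cm × 1/2.54 = 11.02 inches.
18/3.5 = 5.143 sts per in; 11.02 × 5.143 = 56.69 sts.
Nearest multiple of 9 → 54.
10.5 cm = 4.13 inches; × 6.571 = 27.17 → 27 rows.

Cast on 54 stitches; work 27 rows.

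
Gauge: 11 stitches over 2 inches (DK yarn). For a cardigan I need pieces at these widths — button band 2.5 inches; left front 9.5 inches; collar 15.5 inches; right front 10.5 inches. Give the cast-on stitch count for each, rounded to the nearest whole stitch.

Rate = 11/2 = 5.5 sts per in.
button band: 2.5 × 5.5 = 13.75 → 14.
left front: 9.5 × 5.5 = 52.25 → 52.
collar: 15.5 × 5.5 = 85.25 → 85.
right front: 10.5 × 5.5 = 57.75 → 58.

button band 14; left front 52; collar 85; right front 58.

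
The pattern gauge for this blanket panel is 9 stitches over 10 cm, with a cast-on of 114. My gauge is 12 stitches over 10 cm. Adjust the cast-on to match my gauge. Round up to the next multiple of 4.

CO 152 sts.

Scale factor = 12 / 9 = 1.333.
114 × 12 / 9 = 152.00 sts.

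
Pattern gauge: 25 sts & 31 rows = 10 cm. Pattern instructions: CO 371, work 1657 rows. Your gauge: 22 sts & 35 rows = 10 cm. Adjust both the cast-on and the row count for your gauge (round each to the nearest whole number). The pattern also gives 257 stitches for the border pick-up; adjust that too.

Stitches: 371 × 22/25 = 326.48 → 326.
Rows: 1657 × 35/31 = 1870.81 → 1871.
border pick-up: 257 × 22/25 = 226.16 → 226.

Cast on 326 stitches; work 1871 rows; border pick-up 226 stitches.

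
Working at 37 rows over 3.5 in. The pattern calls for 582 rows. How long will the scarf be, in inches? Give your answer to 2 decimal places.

55.05 inches.

37 rows / 3.5 inch = 10.571 rows per inch.
582 / 10.571 = 55.054 inches.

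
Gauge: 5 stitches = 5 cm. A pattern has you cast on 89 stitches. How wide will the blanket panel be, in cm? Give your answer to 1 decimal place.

89.0 cm.

5 stitches / 5 cm = 1 stitches per cm.
89 / 1 = 89.00 cm.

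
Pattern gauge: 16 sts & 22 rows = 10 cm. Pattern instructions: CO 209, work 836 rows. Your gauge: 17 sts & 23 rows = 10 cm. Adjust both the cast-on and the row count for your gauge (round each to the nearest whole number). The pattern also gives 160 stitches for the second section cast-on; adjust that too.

Cast on 222 stitches; work 874 rows; second section cast-on 170 stitches.

Stitches: 209 × 17/16 = 222.06 → 222.
Rows: 836 × 23/22 = 874.00 → 874.
second section cast-on: 160 × 17/16 = 170.00 → 170.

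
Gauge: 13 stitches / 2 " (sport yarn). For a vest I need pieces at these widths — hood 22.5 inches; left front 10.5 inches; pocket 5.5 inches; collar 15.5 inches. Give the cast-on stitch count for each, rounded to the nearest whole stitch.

hood 146; left front 68; pocket 36; collar 101.

Rate = 13/2 = 6.5 sts per in.
hood: 22.5 × 6.5 = 146.25 → 146.
left front: 10.5 × 6.5 = 68.25 → 68.
pocket: 5.5 × 6.5 = 35.75 → 36.
collar: 15.5 × 6.5 = 100.75 → 101.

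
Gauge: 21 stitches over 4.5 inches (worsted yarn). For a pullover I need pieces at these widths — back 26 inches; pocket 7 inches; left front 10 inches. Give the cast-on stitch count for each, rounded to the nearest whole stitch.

Rate = 21/4.5 = 4.667 sts per in.
back: 26 × 4.667 = 121.33 → 121.
pocket: 7 × 4.667 = 32.67 → 33.
left front: 10 × 4.667 = 46.67 → 47.

back 121; pocket 33; left front 47.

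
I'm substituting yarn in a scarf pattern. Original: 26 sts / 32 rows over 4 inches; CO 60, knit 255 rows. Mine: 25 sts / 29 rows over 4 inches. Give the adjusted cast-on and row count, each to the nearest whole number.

Stitches: 60 × 25/26 = 57.69 → 58.
Rows: 255 × 29/32 = 231.09 → 231.

Cast on 58 stitches; work 231 rows.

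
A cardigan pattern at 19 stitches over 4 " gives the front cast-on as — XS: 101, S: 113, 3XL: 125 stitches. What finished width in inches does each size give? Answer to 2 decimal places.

19/4 = 4.75 sts per in.
XS: 101 / 4.75 = 21.263 → 21.26 in.
S: 113 / 4.75 = 23.789 → 23.79 in.
3XL: 125 / 4.75 = 26.316 → 26.32 in.

XS 21.26 inches; S 23.79 inches; 3XL 26.32 inches.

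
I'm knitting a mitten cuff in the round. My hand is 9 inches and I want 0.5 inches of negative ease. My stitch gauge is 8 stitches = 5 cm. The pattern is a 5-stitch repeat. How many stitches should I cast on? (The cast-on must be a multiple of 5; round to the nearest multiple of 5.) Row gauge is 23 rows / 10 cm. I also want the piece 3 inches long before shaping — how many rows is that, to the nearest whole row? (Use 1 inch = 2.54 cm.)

Cast on 35 stitches; work 18 rows.

Finished = 9 − 0.5 = 8.5 inches.
8.5 inches × 2.54 = 21.59 cm.
8/5 = 1.6 sts per cm; 21.59 × 1.6 = 34.54 sts.
Nearest multiple of 5 → 35.
3 inches = 7.62 cm; × 2.3 = 17.53 → 18 rows.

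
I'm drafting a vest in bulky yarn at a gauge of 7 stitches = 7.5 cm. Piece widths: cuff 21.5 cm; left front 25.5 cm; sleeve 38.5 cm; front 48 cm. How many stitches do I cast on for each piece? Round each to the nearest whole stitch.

cuff 20; left front 24; sleeve 36; front 45.

Rate = 7/7.5 = 0.933 sts per cm.
cuff: 21.5 × 0.933 = 20.07 → 20.
left front: 25.5 × 0.933 = 23.80 → 24.
sleeve: 38.5 × 0.933 = 35.93 → 36.
front: 48 × 0.933 = 44.80 → 45.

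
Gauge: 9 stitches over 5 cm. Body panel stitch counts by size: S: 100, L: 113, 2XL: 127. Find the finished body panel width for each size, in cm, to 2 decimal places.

S 55.56 cm; L 62.78 cm; 2XL 70.56 cm.

9/5 = 1.8 sts per cm.
S: 100 / 1.8 = 55.556 → 55.56 cm.
L: 113 / 1.8 = 62.778 → 62.78 cm.
2XL: 127 / 1.8 = 70.556 → 70.56 cm.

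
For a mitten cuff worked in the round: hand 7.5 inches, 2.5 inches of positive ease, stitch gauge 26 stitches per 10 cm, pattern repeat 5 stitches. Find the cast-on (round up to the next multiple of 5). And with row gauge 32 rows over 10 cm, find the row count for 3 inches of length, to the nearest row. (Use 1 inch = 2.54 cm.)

Finished = 7.5 + 2.5 = 10 inches.
10 inches × 2.54 = 25.40 cm.
26/10 = 2.6 sts per cm; 25.40 × 2.6 = 66.04 sts.
Next multiple of 5 → 70.
3 inches = 7.62 cm; × 3.2 = 24.38 → 24 rows.

Cast on 70 stitches; work 24 rows.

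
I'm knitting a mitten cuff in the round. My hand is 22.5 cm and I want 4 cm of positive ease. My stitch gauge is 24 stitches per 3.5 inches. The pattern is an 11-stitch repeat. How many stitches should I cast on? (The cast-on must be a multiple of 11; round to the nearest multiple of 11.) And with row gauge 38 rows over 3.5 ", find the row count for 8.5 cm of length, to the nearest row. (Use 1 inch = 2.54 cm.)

Finished = 22.5 + 4 = 26.5 cm.
26.5 cm × 1/2.54 = 10.43 inches.
24/3.5 = 6.857 sts per in; 10.43 × 6.857 = 71.54 sts.
Nearest multiple of 11 → 77.
8.5 cm = 3.35 inches; × 10.857 = 36.33 → 36 rows.

Cast on 77 stitches; work 36 rows.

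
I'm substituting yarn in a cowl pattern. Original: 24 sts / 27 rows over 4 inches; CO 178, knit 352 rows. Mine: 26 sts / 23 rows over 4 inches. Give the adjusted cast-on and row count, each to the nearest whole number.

Cast on 193 stitches; work 300 rows.

Stitches: 178 × 26/24 = 192.83 → 193.
Rows: 352 × 23/27 = 299.85 → 300.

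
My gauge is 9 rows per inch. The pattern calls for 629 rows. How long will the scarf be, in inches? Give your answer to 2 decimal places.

9 rows / 1 inch = 9 rows per inch.
629 / 9 = 69.889 inches.

69.89 inches.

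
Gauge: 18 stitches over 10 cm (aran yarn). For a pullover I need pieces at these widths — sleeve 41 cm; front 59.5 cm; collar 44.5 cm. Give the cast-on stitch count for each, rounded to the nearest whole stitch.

sleeve 74; front 107; collar 80.

Rate = 18/10 = 1.8 sts per cm.
sleeve: 41 × 1.8 = 73.80 → 74.
front: 59.5 × 1.8 = 107.10 → 107.
collar: 44.5 × 1.8 = 80.10 → 80.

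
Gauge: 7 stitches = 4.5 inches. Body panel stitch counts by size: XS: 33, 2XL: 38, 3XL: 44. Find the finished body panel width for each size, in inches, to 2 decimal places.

XS 21.21 inches; 2XL 24.43 inches; 3XL 28.29 inches.

7/4.5 = 1.556 sts per in.
XS: 33 / 1.556 = 21.214 → 21.21 in.
2XL: 38 / 1.556 = 24.429 → 24.43 in.
3XL: 44 / 1.556 = 28.286 → 28.29 in.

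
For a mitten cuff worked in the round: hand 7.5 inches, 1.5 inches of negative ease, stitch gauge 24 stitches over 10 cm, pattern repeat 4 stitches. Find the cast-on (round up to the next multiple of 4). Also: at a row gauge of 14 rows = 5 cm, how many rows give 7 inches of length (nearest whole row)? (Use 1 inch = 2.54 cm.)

Cast on 40 stitches; work 50 rows.

Finished = 7.5 − 1.5 = 6 inches.
6 inches × 2.54 = 15.24 cm.
24/10 = 2.4 sts per cm; 15.24 × 2.4 = 36.58 sts.
Next multiple of 4 → 40.
7 inches = 17.78 cm; × 2.8 = 49.78 → 50 rows.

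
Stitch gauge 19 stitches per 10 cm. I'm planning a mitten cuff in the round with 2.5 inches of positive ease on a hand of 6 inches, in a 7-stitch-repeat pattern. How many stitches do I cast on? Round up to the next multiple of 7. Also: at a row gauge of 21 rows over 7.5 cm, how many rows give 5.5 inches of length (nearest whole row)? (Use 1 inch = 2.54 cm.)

Cast on 42 stitches; work 39 rows.

Finished = 6 + 2.5 = 8.5 inches.
8.5 inches × 2.54 = 21.59 cm.
19/10 = 1.9 sts per cm; 21.59 × 1.9 = 41.02 sts.
Next multiple of 7 → 42.
5.5 inches = 13.97 cm; × 2.8 = 39.12 → 39 rows.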